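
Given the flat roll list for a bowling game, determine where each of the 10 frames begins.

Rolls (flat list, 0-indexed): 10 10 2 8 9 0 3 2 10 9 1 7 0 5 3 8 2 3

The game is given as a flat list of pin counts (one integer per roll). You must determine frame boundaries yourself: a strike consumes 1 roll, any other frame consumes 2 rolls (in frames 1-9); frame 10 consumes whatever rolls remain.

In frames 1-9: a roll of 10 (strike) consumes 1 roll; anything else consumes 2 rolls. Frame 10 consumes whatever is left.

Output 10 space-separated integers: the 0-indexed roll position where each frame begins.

Frame 1 starts at roll index 0: roll=10 (strike), consumes 1 roll
Frame 2 starts at roll index 1: roll=10 (strike), consumes 1 roll
Frame 3 starts at roll index 2: rolls=2,8 (sum=10), consumes 2 rolls
Frame 4 starts at roll index 4: rolls=9,0 (sum=9), consumes 2 rolls
Frame 5 starts at roll index 6: rolls=3,2 (sum=5), consumes 2 rolls
Frame 6 starts at roll index 8: roll=10 (strike), consumes 1 roll
Frame 7 starts at roll index 9: rolls=9,1 (sum=10), consumes 2 rolls
Frame 8 starts at roll index 11: rolls=7,0 (sum=7), consumes 2 rolls
Frame 9 starts at roll index 13: rolls=5,3 (sum=8), consumes 2 rolls
Frame 10 starts at roll index 15: 3 remaining rolls

Answer: 0 1 2 4 6 8 9 11 13 15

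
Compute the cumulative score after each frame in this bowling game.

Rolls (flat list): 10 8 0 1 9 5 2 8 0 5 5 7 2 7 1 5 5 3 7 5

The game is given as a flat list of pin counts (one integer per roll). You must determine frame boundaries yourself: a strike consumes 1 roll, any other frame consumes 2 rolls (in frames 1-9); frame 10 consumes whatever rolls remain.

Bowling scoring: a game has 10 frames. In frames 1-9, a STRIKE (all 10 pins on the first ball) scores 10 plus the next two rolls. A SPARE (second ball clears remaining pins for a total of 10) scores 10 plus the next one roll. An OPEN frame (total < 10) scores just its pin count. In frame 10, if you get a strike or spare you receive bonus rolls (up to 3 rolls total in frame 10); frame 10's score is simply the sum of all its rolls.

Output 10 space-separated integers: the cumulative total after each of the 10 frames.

Frame 1: STRIKE. 10 + next two rolls (8+0) = 18. Cumulative: 18
Frame 2: OPEN (8+0=8). Cumulative: 26
Frame 3: SPARE (1+9=10). 10 + next roll (5) = 15. Cumulative: 41
Frame 4: OPEN (5+2=7). Cumulative: 48
Frame 5: OPEN (8+0=8). Cumulative: 56
Frame 6: SPARE (5+5=10). 10 + next roll (7) = 17. Cumulative: 73
Frame 7: OPEN (7+2=9). Cumulative: 82
Frame 8: OPEN (7+1=8). Cumulative: 90
Frame 9: SPARE (5+5=10). 10 + next roll (3) = 13. Cumulative: 103
Frame 10: SPARE. Sum of all frame-10 rolls (3+7+5) = 15. Cumulative: 118

Answer: 18 26 41 48 56 73 82 90 103 118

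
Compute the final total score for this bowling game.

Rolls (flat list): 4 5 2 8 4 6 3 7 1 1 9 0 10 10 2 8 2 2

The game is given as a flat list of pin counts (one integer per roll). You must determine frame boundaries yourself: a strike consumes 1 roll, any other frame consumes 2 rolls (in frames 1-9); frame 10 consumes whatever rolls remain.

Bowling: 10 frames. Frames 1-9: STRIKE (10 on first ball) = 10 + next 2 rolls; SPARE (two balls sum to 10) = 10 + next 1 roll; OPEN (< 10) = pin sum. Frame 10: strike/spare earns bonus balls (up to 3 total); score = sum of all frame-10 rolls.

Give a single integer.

Frame 1: OPEN (4+5=9). Cumulative: 9
Frame 2: SPARE (2+8=10). 10 + next roll (4) = 14. Cumulative: 23
Frame 3: SPARE (4+6=10). 10 + next roll (3) = 13. Cumulative: 36
Frame 4: SPARE (3+7=10). 10 + next roll (1) = 11. Cumulative: 47
Frame 5: OPEN (1+1=2). Cumulative: 49
Frame 6: OPEN (9+0=9). Cumulative: 58
Frame 7: STRIKE. 10 + next two rolls (10+2) = 22. Cumulative: 80
Frame 8: STRIKE. 10 + next two rolls (2+8) = 20. Cumulative: 100
Frame 9: SPARE (2+8=10). 10 + next roll (2) = 12. Cumulative: 112
Frame 10: OPEN. Sum of all frame-10 rolls (2+2) = 4. Cumulative: 116

Answer: 116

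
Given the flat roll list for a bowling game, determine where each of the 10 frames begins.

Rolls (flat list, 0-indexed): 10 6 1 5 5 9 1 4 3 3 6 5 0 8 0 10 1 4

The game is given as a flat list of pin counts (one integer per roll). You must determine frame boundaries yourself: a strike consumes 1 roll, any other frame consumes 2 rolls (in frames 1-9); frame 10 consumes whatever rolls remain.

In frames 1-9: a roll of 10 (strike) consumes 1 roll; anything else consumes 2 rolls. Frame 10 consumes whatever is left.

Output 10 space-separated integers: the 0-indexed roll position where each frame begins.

Frame 1 starts at roll index 0: roll=10 (strike), consumes 1 roll
Frame 2 starts at roll index 1: rolls=6,1 (sum=7), consumes 2 rolls
Frame 3 starts at roll index 3: rolls=5,5 (sum=10), consumes 2 rolls
Frame 4 starts at roll index 5: rolls=9,1 (sum=10), consumes 2 rolls
Frame 5 starts at roll index 7: rolls=4,3 (sum=7), consumes 2 rolls
Frame 6 starts at roll index 9: rolls=3,6 (sum=9), consumes 2 rolls
Frame 7 starts at roll index 11: rolls=5,0 (sum=5), consumes 2 rolls
Frame 8 starts at roll index 13: rolls=8,0 (sum=8), consumes 2 rolls
Frame 9 starts at roll index 15: roll=10 (strike), consumes 1 roll
Frame 10 starts at roll index 16: 2 remaining rolls

Answer: 0 1 3 5 7 9 11 13 15 16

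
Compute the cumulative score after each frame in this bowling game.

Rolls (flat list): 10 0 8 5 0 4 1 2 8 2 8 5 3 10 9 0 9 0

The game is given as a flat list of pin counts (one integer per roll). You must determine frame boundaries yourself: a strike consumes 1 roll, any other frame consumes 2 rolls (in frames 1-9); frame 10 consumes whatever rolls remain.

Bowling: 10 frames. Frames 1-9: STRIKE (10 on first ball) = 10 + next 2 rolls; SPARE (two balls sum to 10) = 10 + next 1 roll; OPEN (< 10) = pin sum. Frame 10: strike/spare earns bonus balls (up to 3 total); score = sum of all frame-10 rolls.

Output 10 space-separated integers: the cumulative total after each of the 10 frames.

Frame 1: STRIKE. 10 + next two rolls (0+8) = 18. Cumulative: 18
Frame 2: OPEN (0+8=8). Cumulative: 26
Frame 3: OPEN (5+0=5). Cumulative: 31
Frame 4: OPEN (4+1=5). Cumulative: 36
Frame 5: SPARE (2+8=10). 10 + next roll (2) = 12. Cumulative: 48
Frame 6: SPARE (2+8=10). 10 + next roll (5) = 15. Cumulative: 63
Frame 7: OPEN (5+3=8). Cumulative: 71
Frame 8: STRIKE. 10 + next two rolls (9+0) = 19. Cumulative: 90
Frame 9: OPEN (9+0=9). Cumulative: 99
Frame 10: OPEN. Sum of all frame-10 rolls (9+0) = 9. Cumulative: 108

Answer: 18 26 31 36 48 63 71 90 99 108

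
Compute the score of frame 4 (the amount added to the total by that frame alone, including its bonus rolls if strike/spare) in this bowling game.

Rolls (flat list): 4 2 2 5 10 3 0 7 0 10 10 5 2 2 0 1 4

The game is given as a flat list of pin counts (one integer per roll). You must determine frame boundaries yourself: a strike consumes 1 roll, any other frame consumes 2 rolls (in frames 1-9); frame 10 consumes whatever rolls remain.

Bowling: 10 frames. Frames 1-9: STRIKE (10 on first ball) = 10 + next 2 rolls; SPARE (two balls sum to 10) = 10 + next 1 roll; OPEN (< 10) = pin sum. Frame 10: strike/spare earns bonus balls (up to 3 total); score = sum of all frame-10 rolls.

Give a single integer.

Frame 1: OPEN (4+2=6). Cumulative: 6
Frame 2: OPEN (2+5=7). Cumulative: 13
Frame 3: STRIKE. 10 + next two rolls (3+0) = 13. Cumulative: 26
Frame 4: OPEN (3+0=3). Cumulative: 29
Frame 5: OPEN (7+0=7). Cumulative: 36
Frame 6: STRIKE. 10 + next two rolls (10+5) = 25. Cumulative: 61

Answer: 3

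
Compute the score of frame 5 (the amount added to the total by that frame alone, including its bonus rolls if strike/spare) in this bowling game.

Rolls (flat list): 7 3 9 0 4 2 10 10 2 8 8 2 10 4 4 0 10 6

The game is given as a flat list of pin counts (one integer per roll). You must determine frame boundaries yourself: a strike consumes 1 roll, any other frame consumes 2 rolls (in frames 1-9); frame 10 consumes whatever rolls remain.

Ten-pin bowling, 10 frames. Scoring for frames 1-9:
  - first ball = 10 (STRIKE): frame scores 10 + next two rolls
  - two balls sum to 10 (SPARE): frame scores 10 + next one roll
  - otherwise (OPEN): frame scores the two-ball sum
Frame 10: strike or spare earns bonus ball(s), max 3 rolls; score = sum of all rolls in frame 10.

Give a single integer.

Answer: 20

Derivation:
Frame 1: SPARE (7+3=10). 10 + next roll (9) = 19. Cumulative: 19
Frame 2: OPEN (9+0=9). Cumulative: 28
Frame 3: OPEN (4+2=6). Cumulative: 34
Frame 4: STRIKE. 10 + next two rolls (10+2) = 22. Cumulative: 56
Frame 5: STRIKE. 10 + next two rolls (2+8) = 20. Cumulative: 76
Frame 6: SPARE (2+8=10). 10 + next roll (8) = 18. Cumulative: 94
Frame 7: SPARE (8+2=10). 10 + next roll (10) = 20. Cumulative: 114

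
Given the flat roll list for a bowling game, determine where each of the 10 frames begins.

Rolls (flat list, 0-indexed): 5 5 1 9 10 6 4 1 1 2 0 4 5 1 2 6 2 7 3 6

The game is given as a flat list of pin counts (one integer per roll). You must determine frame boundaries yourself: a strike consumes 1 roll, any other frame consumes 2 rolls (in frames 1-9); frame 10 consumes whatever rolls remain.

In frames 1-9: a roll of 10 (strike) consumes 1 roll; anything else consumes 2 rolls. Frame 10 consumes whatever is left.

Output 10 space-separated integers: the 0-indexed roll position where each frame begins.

Answer: 0 2 4 5 7 9 11 13 15 17

Derivation:
Frame 1 starts at roll index 0: rolls=5,5 (sum=10), consumes 2 rolls
Frame 2 starts at roll index 2: rolls=1,9 (sum=10), consumes 2 rolls
Frame 3 starts at roll index 4: roll=10 (strike), consumes 1 roll
Frame 4 starts at roll index 5: rolls=6,4 (sum=10), consumes 2 rolls
Frame 5 starts at roll index 7: rolls=1,1 (sum=2), consumes 2 rolls
Frame 6 starts at roll index 9: rolls=2,0 (sum=2), consumes 2 rolls
Frame 7 starts at roll index 11: rolls=4,5 (sum=9), consumes 2 rolls
Frame 8 starts at roll index 13: rolls=1,2 (sum=3), consumes 2 rolls
Frame 9 starts at roll index 15: rolls=6,2 (sum=8), consumes 2 rolls
Frame 10 starts at roll index 17: 3 remaining rolls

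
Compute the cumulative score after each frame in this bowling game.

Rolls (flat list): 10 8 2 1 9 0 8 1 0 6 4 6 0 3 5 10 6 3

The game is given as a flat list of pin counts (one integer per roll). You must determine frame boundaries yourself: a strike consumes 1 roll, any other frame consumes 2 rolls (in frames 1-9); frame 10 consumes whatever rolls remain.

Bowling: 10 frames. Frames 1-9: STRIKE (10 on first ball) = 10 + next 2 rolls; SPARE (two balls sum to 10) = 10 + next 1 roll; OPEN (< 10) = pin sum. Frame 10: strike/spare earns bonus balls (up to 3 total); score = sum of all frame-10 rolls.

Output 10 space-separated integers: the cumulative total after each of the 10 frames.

Frame 1: STRIKE. 10 + next two rolls (8+2) = 20. Cumulative: 20
Frame 2: SPARE (8+2=10). 10 + next roll (1) = 11. Cumulative: 31
Frame 3: SPARE (1+9=10). 10 + next roll (0) = 10. Cumulative: 41
Frame 4: OPEN (0+8=8). Cumulative: 49
Frame 5: OPEN (1+0=1). Cumulative: 50
Frame 6: SPARE (6+4=10). 10 + next roll (6) = 16. Cumulative: 66
Frame 7: OPEN (6+0=6). Cumulative: 72
Frame 8: OPEN (3+5=8). Cumulative: 80
Frame 9: STRIKE. 10 + next two rolls (6+3) = 19. Cumulative: 99
Frame 10: OPEN. Sum of all frame-10 rolls (6+3) = 9. Cumulative: 108

Answer: 20 31 41 49 50 66 72 80 99 108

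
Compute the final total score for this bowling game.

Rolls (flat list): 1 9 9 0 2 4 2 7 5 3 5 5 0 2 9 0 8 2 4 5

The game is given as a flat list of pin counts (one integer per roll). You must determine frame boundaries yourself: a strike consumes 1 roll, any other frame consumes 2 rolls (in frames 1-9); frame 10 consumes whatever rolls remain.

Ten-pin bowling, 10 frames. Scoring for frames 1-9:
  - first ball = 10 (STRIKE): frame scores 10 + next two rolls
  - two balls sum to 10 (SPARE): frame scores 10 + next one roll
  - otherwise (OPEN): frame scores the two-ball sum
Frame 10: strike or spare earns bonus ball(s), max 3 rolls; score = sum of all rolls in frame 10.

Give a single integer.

Answer: 95

Derivation:
Frame 1: SPARE (1+9=10). 10 + next roll (9) = 19. Cumulative: 19
Frame 2: OPEN (9+0=9). Cumulative: 28
Frame 3: OPEN (2+4=6). Cumulative: 34
Frame 4: OPEN (2+7=9). Cumulative: 43
Frame 5: OPEN (5+3=8). Cumulative: 51
Frame 6: SPARE (5+5=10). 10 + next roll (0) = 10. Cumulative: 61
Frame 7: OPEN (0+2=2). Cumulative: 63
Frame 8: OPEN (9+0=9). Cumulative: 72
Frame 9: SPARE (8+2=10). 10 + next roll (4) = 14. Cumulative: 86
Frame 10: OPEN. Sum of all frame-10 rolls (4+5) = 9. Cumulative: 95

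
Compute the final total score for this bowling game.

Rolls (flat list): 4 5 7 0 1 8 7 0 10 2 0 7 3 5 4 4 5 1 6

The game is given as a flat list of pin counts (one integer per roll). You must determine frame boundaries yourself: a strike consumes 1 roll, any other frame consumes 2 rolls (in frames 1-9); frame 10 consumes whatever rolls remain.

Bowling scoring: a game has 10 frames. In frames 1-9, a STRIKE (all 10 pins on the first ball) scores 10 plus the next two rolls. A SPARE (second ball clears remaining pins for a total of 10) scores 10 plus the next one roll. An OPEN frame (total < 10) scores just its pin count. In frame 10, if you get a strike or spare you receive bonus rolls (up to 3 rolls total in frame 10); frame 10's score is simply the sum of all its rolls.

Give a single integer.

Answer: 86

Derivation:
Frame 1: OPEN (4+5=9). Cumulative: 9
Frame 2: OPEN (7+0=7). Cumulative: 16
Frame 3: OPEN (1+8=9). Cumulative: 25
Frame 4: OPEN (7+0=7). Cumulative: 32
Frame 5: STRIKE. 10 + next two rolls (2+0) = 12. Cumulative: 44
Frame 6: OPEN (2+0=2). Cumulative: 46
Frame 7: SPARE (7+3=10). 10 + next roll (5) = 15. Cumulative: 61
Frame 8: OPEN (5+4=9). Cumulative: 70
Frame 9: OPEN (4+5=9). Cumulative: 79
Frame 10: OPEN. Sum of all frame-10 rolls (1+6) = 7. Cumulative: 86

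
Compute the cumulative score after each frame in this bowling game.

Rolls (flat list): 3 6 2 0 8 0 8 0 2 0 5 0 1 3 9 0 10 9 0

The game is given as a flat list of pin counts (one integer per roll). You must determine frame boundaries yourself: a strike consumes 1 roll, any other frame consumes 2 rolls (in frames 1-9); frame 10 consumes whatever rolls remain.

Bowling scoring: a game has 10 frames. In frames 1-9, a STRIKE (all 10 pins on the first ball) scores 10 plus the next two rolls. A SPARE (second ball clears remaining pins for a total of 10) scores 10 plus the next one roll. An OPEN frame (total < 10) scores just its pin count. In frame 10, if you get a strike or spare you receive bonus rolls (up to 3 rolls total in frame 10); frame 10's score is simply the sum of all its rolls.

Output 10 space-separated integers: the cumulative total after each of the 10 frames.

Answer: 9 11 19 27 29 34 38 47 66 75

Derivation:
Frame 1: OPEN (3+6=9). Cumulative: 9
Frame 2: OPEN (2+0=2). Cumulative: 11
Frame 3: OPEN (8+0=8). Cumulative: 19
Frame 4: OPEN (8+0=8). Cumulative: 27
Frame 5: OPEN (2+0=2). Cumulative: 29
Frame 6: OPEN (5+0=5). Cumulative: 34
Frame 7: OPEN (1+3=4). Cumulative: 38
Frame 8: OPEN (9+0=9). Cumulative: 47
Frame 9: STRIKE. 10 + next two rolls (9+0) = 19. Cumulative: 66
Frame 10: OPEN. Sum of all frame-10 rolls (9+0) = 9. Cumulative: 75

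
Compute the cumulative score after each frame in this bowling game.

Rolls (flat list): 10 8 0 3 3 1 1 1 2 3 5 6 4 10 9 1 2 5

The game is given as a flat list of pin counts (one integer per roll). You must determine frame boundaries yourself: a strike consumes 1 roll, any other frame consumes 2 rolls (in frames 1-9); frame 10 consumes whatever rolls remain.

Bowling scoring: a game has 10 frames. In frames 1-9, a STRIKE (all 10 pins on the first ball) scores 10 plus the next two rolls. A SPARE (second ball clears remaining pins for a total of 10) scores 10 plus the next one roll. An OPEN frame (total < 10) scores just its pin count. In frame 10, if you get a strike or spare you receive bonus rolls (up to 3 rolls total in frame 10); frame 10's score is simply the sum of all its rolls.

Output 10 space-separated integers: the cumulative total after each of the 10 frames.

Answer: 18 26 32 34 37 45 65 85 97 104

Derivation:
Frame 1: STRIKE. 10 + next two rolls (8+0) = 18. Cumulative: 18
Frame 2: OPEN (8+0=8). Cumulative: 26
Frame 3: OPEN (3+3=6). Cumulative: 32
Frame 4: OPEN (1+1=2). Cumulative: 34
Frame 5: OPEN (1+2=3). Cumulative: 37
Frame 6: OPEN (3+5=8). Cumulative: 45
Frame 7: SPARE (6+4=10). 10 + next roll (10) = 20. Cumulative: 65
Frame 8: STRIKE. 10 + next two rolls (9+1) = 20. Cumulative: 85
Frame 9: SPARE (9+1=10). 10 + next roll (2) = 12. Cumulative: 97
Frame 10: OPEN. Sum of all frame-10 rolls (2+5) = 7. Cumulative: 104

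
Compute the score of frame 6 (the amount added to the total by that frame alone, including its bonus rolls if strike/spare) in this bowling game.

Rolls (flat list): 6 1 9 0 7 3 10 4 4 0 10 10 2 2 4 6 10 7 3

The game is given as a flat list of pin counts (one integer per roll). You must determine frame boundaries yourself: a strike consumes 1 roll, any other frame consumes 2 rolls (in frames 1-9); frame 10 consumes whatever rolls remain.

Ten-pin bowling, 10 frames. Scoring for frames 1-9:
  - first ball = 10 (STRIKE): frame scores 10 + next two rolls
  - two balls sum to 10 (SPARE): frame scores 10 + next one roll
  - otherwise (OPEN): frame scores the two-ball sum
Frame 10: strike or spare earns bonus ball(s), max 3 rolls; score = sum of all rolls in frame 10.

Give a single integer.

Frame 1: OPEN (6+1=7). Cumulative: 7
Frame 2: OPEN (9+0=9). Cumulative: 16
Frame 3: SPARE (7+3=10). 10 + next roll (10) = 20. Cumulative: 36
Frame 4: STRIKE. 10 + next two rolls (4+4) = 18. Cumulative: 54
Frame 5: OPEN (4+4=8). Cumulative: 62
Frame 6: SPARE (0+10=10). 10 + next roll (10) = 20. Cumulative: 82
Frame 7: STRIKE. 10 + next two rolls (2+2) = 14. Cumulative: 96
Frame 8: OPEN (2+2=4). Cumulative: 100

Answer: 20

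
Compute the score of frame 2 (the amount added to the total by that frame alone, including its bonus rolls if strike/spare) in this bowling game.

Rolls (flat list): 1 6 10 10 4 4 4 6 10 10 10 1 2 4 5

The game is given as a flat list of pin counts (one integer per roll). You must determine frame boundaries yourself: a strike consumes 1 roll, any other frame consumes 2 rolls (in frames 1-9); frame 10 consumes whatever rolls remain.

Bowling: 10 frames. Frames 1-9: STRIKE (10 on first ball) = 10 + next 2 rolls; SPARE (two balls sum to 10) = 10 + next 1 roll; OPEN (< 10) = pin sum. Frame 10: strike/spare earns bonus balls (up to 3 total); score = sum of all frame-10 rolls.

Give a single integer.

Answer: 24

Derivation:
Frame 1: OPEN (1+6=7). Cumulative: 7
Frame 2: STRIKE. 10 + next two rolls (10+4) = 24. Cumulative: 31
Frame 3: STRIKE. 10 + next two rolls (4+4) = 18. Cumulative: 49
Frame 4: OPEN (4+4=8). Cumulative: 57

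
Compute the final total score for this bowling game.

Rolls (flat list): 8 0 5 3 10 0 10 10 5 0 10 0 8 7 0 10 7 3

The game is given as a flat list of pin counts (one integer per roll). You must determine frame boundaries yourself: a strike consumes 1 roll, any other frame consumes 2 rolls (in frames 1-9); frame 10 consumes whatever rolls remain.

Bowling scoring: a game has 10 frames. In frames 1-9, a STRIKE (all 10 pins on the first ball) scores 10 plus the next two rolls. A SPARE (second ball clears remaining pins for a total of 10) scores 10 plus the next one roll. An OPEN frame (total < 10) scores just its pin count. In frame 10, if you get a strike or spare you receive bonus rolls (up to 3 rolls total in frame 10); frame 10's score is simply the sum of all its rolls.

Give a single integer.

Answer: 129

Derivation:
Frame 1: OPEN (8+0=8). Cumulative: 8
Frame 2: OPEN (5+3=8). Cumulative: 16
Frame 3: STRIKE. 10 + next two rolls (0+10) = 20. Cumulative: 36
Frame 4: SPARE (0+10=10). 10 + next roll (10) = 20. Cumulative: 56
Frame 5: STRIKE. 10 + next two rolls (5+0) = 15. Cumulative: 71
Frame 6: OPEN (5+0=5). Cumulative: 76
Frame 7: STRIKE. 10 + next two rolls (0+8) = 18. Cumulative: 94
Frame 8: OPEN (0+8=8). Cumulative: 102
Frame 9: OPEN (7+0=7). Cumulative: 109
Frame 10: STRIKE. Sum of all frame-10 rolls (10+7+3) = 20. Cumulative: 129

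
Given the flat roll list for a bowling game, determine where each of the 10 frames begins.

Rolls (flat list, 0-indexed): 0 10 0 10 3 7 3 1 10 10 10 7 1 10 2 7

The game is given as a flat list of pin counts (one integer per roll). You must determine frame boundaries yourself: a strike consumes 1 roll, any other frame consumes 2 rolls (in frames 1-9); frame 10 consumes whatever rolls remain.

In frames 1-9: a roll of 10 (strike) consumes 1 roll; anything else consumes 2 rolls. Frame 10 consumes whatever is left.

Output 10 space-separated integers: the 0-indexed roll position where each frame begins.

Answer: 0 2 4 6 8 9 10 11 13 14

Derivation:
Frame 1 starts at roll index 0: rolls=0,10 (sum=10), consumes 2 rolls
Frame 2 starts at roll index 2: rolls=0,10 (sum=10), consumes 2 rolls
Frame 3 starts at roll index 4: rolls=3,7 (sum=10), consumes 2 rolls
Frame 4 starts at roll index 6: rolls=3,1 (sum=4), consumes 2 rolls
Frame 5 starts at roll index 8: roll=10 (strike), consumes 1 roll
Frame 6 starts at roll index 9: roll=10 (strike), consumes 1 roll
Frame 7 starts at roll index 10: roll=10 (strike), consumes 1 roll
Frame 8 starts at roll index 11: rolls=7,1 (sum=8), consumes 2 rolls
Frame 9 starts at roll index 13: roll=10 (strike), consumes 1 roll
Frame 10 starts at roll index 14: 2 remaining rolls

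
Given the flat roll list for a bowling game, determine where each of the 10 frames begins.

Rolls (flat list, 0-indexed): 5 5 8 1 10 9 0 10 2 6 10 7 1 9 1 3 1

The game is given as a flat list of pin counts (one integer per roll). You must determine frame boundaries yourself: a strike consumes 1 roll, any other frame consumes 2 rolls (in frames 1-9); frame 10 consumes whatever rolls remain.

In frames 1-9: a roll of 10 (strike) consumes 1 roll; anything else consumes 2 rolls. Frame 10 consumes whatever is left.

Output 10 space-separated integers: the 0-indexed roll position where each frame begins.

Frame 1 starts at roll index 0: rolls=5,5 (sum=10), consumes 2 rolls
Frame 2 starts at roll index 2: rolls=8,1 (sum=9), consumes 2 rolls
Frame 3 starts at roll index 4: roll=10 (strike), consumes 1 roll
Frame 4 starts at roll index 5: rolls=9,0 (sum=9), consumes 2 rolls
Frame 5 starts at roll index 7: roll=10 (strike), consumes 1 roll
Frame 6 starts at roll index 8: rolls=2,6 (sum=8), consumes 2 rolls
Frame 7 starts at roll index 10: roll=10 (strike), consumes 1 roll
Frame 8 starts at roll index 11: rolls=7,1 (sum=8), consumes 2 rolls
Frame 9 starts at roll index 13: rolls=9,1 (sum=10), consumes 2 rolls
Frame 10 starts at roll index 15: 2 remaining rolls

Answer: 0 2 4 5 7 8 10 11 13 15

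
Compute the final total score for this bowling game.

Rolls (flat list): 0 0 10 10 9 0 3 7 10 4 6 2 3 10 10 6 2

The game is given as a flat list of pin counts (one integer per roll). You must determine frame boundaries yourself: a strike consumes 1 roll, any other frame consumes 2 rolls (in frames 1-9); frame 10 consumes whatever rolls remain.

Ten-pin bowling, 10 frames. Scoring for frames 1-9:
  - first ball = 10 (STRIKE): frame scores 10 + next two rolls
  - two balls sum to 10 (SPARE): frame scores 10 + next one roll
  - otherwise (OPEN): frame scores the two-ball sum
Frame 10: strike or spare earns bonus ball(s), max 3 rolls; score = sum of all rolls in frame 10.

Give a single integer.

Frame 1: OPEN (0+0=0). Cumulative: 0
Frame 2: STRIKE. 10 + next two rolls (10+9) = 29. Cumulative: 29
Frame 3: STRIKE. 10 + next two rolls (9+0) = 19. Cumulative: 48
Frame 4: OPEN (9+0=9). Cumulative: 57
Frame 5: SPARE (3+7=10). 10 + next roll (10) = 20. Cumulative: 77
Frame 6: STRIKE. 10 + next two rolls (4+6) = 20. Cumulative: 97
Frame 7: SPARE (4+6=10). 10 + next roll (2) = 12. Cumulative: 109
Frame 8: OPEN (2+3=5). Cumulative: 114
Frame 9: STRIKE. 10 + next two rolls (10+6) = 26. Cumulative: 140
Frame 10: STRIKE. Sum of all frame-10 rolls (10+6+2) = 18. Cumulative: 158

Answer: 158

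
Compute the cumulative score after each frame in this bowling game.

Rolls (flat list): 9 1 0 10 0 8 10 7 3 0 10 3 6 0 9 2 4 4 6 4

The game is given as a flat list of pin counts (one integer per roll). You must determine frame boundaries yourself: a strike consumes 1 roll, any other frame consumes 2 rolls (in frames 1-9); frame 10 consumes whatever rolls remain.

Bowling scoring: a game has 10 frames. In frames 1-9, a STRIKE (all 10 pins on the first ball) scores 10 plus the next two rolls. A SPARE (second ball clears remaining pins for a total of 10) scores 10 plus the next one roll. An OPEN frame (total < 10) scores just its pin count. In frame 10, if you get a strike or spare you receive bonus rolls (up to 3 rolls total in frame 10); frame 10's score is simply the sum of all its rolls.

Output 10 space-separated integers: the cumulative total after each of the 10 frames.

Answer: 10 20 28 48 58 71 80 89 95 109

Derivation:
Frame 1: SPARE (9+1=10). 10 + next roll (0) = 10. Cumulative: 10
Frame 2: SPARE (0+10=10). 10 + next roll (0) = 10. Cumulative: 20
Frame 3: OPEN (0+8=8). Cumulative: 28
Frame 4: STRIKE. 10 + next two rolls (7+3) = 20. Cumulative: 48
Frame 5: SPARE (7+3=10). 10 + next roll (0) = 10. Cumulative: 58
Frame 6: SPARE (0+10=10). 10 + next roll (3) = 13. Cumulative: 71
Frame 7: OPEN (3+6=9). Cumulative: 80
Frame 8: OPEN (0+9=9). Cumulative: 89
Frame 9: OPEN (2+4=6). Cumulative: 95
Frame 10: SPARE. Sum of all frame-10 rolls (4+6+4) = 14. Cumulative: 109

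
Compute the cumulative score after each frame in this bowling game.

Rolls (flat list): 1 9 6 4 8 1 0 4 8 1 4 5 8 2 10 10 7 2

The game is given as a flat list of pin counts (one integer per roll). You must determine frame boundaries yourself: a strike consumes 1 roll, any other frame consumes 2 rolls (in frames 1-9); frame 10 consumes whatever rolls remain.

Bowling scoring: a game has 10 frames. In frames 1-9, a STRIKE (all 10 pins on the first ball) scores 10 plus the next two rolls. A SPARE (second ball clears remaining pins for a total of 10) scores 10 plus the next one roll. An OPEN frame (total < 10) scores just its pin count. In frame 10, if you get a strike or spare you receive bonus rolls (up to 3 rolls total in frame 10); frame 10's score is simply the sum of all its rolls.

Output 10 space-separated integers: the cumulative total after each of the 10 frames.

Answer: 16 34 43 47 56 65 85 112 131 140

Derivation:
Frame 1: SPARE (1+9=10). 10 + next roll (6) = 16. Cumulative: 16
Frame 2: SPARE (6+4=10). 10 + next roll (8) = 18. Cumulative: 34
Frame 3: OPEN (8+1=9). Cumulative: 43
Frame 4: OPEN (0+4=4). Cumulative: 47
Frame 5: OPEN (8+1=9). Cumulative: 56
Frame 6: OPEN (4+5=9). Cumulative: 65
Frame 7: SPARE (8+2=10). 10 + next roll (10) = 20. Cumulative: 85
Frame 8: STRIKE. 10 + next two rolls (10+7) = 27. Cumulative: 112
Frame 9: STRIKE. 10 + next two rolls (7+2) = 19. Cumulative: 131
Frame 10: OPEN. Sum of all frame-10 rolls (7+2) = 9. Cumulative: 140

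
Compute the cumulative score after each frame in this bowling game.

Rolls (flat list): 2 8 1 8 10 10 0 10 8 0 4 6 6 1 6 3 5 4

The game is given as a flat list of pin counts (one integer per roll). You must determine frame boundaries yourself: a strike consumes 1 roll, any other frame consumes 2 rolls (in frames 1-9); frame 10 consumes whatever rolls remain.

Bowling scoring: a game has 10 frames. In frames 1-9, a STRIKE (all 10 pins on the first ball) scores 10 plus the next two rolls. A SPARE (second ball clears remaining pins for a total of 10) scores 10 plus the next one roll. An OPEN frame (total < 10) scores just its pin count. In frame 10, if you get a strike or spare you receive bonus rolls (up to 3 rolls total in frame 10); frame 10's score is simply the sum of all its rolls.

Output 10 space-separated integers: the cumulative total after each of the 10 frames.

Answer: 11 20 40 60 78 86 102 109 118 127

Derivation:
Frame 1: SPARE (2+8=10). 10 + next roll (1) = 11. Cumulative: 11
Frame 2: OPEN (1+8=9). Cumulative: 20
Frame 3: STRIKE. 10 + next two rolls (10+0) = 20. Cumulative: 40
Frame 4: STRIKE. 10 + next two rolls (0+10) = 20. Cumulative: 60
Frame 5: SPARE (0+10=10). 10 + next roll (8) = 18. Cumulative: 78
Frame 6: OPEN (8+0=8). Cumulative: 86
Frame 7: SPARE (4+6=10). 10 + next roll (6) = 16. Cumulative: 102
Frame 8: OPEN (6+1=7). Cumulative: 109
Frame 9: OPEN (6+3=9). Cumulative: 118
Frame 10: OPEN. Sum of all frame-10 rolls (5+4) = 9. Cumulative: 127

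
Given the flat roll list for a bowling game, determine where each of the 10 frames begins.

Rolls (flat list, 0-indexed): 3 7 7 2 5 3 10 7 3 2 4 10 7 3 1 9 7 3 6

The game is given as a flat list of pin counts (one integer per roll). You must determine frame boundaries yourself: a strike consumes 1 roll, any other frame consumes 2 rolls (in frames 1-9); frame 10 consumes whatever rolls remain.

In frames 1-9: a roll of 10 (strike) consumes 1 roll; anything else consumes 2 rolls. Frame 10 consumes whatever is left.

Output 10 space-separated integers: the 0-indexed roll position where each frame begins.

Frame 1 starts at roll index 0: rolls=3,7 (sum=10), consumes 2 rolls
Frame 2 starts at roll index 2: rolls=7,2 (sum=9), consumes 2 rolls
Frame 3 starts at roll index 4: rolls=5,3 (sum=8), consumes 2 rolls
Frame 4 starts at roll index 6: roll=10 (strike), consumes 1 roll
Frame 5 starts at roll index 7: rolls=7,3 (sum=10), consumes 2 rolls
Frame 6 starts at roll index 9: rolls=2,4 (sum=6), consumes 2 rolls
Frame 7 starts at roll index 11: roll=10 (strike), consumes 1 roll
Frame 8 starts at roll index 12: rolls=7,3 (sum=10), consumes 2 rolls
Frame 9 starts at roll index 14: rolls=1,9 (sum=10), consumes 2 rolls
Frame 10 starts at roll index 16: 3 remaining rolls

Answer: 0 2 4 6 7 9 11 12 14 16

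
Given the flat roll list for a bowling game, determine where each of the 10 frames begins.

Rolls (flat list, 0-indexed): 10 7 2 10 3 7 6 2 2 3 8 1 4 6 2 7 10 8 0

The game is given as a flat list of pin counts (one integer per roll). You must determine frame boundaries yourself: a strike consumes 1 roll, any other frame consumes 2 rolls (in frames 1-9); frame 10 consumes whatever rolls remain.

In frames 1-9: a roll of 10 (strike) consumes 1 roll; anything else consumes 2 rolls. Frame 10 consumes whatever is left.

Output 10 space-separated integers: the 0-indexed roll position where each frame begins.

Frame 1 starts at roll index 0: roll=10 (strike), consumes 1 roll
Frame 2 starts at roll index 1: rolls=7,2 (sum=9), consumes 2 rolls
Frame 3 starts at roll index 3: roll=10 (strike), consumes 1 roll
Frame 4 starts at roll index 4: rolls=3,7 (sum=10), consumes 2 rolls
Frame 5 starts at roll index 6: rolls=6,2 (sum=8), consumes 2 rolls
Frame 6 starts at roll index 8: rolls=2,3 (sum=5), consumes 2 rolls
Frame 7 starts at roll index 10: rolls=8,1 (sum=9), consumes 2 rolls
Frame 8 starts at roll index 12: rolls=4,6 (sum=10), consumes 2 rolls
Frame 9 starts at roll index 14: rolls=2,7 (sum=9), consumes 2 rolls
Frame 10 starts at roll index 16: 3 remaining rolls

Answer: 0 1 3 4 6 8 10 12 14 16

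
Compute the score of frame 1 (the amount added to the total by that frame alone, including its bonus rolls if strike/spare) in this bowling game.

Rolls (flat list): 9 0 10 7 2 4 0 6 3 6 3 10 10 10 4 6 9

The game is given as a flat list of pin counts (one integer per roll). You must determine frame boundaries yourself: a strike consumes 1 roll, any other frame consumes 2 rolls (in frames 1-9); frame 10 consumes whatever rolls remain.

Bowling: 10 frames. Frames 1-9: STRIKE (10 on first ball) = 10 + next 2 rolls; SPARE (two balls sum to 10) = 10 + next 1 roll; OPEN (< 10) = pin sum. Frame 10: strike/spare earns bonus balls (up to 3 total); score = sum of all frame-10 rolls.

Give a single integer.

Answer: 9

Derivation:
Frame 1: OPEN (9+0=9). Cumulative: 9
Frame 2: STRIKE. 10 + next two rolls (7+2) = 19. Cumulative: 28
Frame 3: OPEN (7+2=9). Cumulative: 37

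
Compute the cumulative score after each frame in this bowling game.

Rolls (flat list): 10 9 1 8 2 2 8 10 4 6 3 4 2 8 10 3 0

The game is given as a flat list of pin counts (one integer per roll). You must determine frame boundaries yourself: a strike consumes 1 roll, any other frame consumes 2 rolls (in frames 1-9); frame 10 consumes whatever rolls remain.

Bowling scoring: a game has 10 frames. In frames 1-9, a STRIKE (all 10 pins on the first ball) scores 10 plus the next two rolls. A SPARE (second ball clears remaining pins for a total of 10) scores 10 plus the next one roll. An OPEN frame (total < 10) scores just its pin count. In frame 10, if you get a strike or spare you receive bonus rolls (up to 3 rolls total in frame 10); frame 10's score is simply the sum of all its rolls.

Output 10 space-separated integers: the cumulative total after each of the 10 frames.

Frame 1: STRIKE. 10 + next two rolls (9+1) = 20. Cumulative: 20
Frame 2: SPARE (9+1=10). 10 + next roll (8) = 18. Cumulative: 38
Frame 3: SPARE (8+2=10). 10 + next roll (2) = 12. Cumulative: 50
Frame 4: SPARE (2+8=10). 10 + next roll (10) = 20. Cumulative: 70
Frame 5: STRIKE. 10 + next two rolls (4+6) = 20. Cumulative: 90
Frame 6: SPARE (4+6=10). 10 + next roll (3) = 13. Cumulative: 103
Frame 7: OPEN (3+4=7). Cumulative: 110
Frame 8: SPARE (2+8=10). 10 + next roll (10) = 20. Cumulative: 130
Frame 9: STRIKE. 10 + next two rolls (3+0) = 13. Cumulative: 143
Frame 10: OPEN. Sum of all frame-10 rolls (3+0) = 3. Cumulative: 146

Answer: 20 38 50 70 90 103 110 130 143 146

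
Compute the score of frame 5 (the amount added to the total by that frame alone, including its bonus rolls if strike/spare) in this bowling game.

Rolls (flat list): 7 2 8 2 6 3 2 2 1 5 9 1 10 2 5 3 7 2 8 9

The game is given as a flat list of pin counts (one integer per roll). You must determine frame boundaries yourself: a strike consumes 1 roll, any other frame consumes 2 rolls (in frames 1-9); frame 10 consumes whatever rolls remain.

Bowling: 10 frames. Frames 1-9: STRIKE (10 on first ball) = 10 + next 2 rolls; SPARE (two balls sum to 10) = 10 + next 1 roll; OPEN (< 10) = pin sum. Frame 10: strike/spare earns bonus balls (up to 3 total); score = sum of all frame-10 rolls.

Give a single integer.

Frame 1: OPEN (7+2=9). Cumulative: 9
Frame 2: SPARE (8+2=10). 10 + next roll (6) = 16. Cumulative: 25
Frame 3: OPEN (6+3=9). Cumulative: 34
Frame 4: OPEN (2+2=4). Cumulative: 38
Frame 5: OPEN (1+5=6). Cumulative: 44
Frame 6: SPARE (9+1=10). 10 + next roll (10) = 20. Cumulative: 64
Frame 7: STRIKE. 10 + next two rolls (2+5) = 17. Cumulative: 81

Answer: 6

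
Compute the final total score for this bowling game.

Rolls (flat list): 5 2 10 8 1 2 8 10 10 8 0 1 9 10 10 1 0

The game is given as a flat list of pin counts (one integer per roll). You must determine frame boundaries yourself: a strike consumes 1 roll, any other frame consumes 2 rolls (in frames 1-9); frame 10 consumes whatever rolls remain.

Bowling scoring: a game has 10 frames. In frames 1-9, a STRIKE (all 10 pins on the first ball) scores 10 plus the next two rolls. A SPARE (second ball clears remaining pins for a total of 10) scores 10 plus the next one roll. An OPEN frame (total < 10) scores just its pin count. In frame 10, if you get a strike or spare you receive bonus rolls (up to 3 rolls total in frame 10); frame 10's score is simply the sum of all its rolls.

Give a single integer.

Frame 1: OPEN (5+2=7). Cumulative: 7
Frame 2: STRIKE. 10 + next two rolls (8+1) = 19. Cumulative: 26
Frame 3: OPEN (8+1=9). Cumulative: 35
Frame 4: SPARE (2+8=10). 10 + next roll (10) = 20. Cumulative: 55
Frame 5: STRIKE. 10 + next two rolls (10+8) = 28. Cumulative: 83
Frame 6: STRIKE. 10 + next two rolls (8+0) = 18. Cumulative: 101
Frame 7: OPEN (8+0=8). Cumulative: 109
Frame 8: SPARE (1+9=10). 10 + next roll (10) = 20. Cumulative: 129
Frame 9: STRIKE. 10 + next two rolls (10+1) = 21. Cumulative: 150
Frame 10: STRIKE. Sum of all frame-10 rolls (10+1+0) = 11. Cumulative: 161

Answer: 161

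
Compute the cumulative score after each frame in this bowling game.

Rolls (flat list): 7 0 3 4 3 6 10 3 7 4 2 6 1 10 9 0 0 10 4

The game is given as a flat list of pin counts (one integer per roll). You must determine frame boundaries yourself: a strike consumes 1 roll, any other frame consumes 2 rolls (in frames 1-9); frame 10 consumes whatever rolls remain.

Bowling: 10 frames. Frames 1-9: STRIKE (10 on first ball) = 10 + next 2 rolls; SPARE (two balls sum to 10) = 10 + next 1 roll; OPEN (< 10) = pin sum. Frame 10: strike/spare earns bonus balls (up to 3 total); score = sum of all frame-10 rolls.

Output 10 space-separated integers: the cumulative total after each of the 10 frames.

Answer: 7 14 23 43 57 63 70 89 98 112

Derivation:
Frame 1: OPEN (7+0=7). Cumulative: 7
Frame 2: OPEN (3+4=7). Cumulative: 14
Frame 3: OPEN (3+6=9). Cumulative: 23
Frame 4: STRIKE. 10 + next two rolls (3+7) = 20. Cumulative: 43
Frame 5: SPARE (3+7=10). 10 + next roll (4) = 14. Cumulative: 57
Frame 6: OPEN (4+2=6). Cumulative: 63
Frame 7: OPEN (6+1=7). Cumulative: 70
Frame 8: STRIKE. 10 + next two rolls (9+0) = 19. Cumulative: 89
Frame 9: OPEN (9+0=9). Cumulative: 98
Frame 10: SPARE. Sum of all frame-10 rolls (0+10+4) = 14. Cumulative: 112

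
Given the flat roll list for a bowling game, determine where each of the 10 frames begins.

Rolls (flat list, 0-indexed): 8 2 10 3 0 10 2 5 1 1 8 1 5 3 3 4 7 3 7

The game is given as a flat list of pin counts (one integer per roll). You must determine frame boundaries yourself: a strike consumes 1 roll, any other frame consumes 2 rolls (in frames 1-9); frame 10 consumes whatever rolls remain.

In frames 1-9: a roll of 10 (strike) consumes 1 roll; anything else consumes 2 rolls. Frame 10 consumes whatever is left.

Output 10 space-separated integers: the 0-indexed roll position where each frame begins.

Frame 1 starts at roll index 0: rolls=8,2 (sum=10), consumes 2 rolls
Frame 2 starts at roll index 2: roll=10 (strike), consumes 1 roll
Frame 3 starts at roll index 3: rolls=3,0 (sum=3), consumes 2 rolls
Frame 4 starts at roll index 5: roll=10 (strike), consumes 1 roll
Frame 5 starts at roll index 6: rolls=2,5 (sum=7), consumes 2 rolls
Frame 6 starts at roll index 8: rolls=1,1 (sum=2), consumes 2 rolls
Frame 7 starts at roll index 10: rolls=8,1 (sum=9), consumes 2 rolls
Frame 8 starts at roll index 12: rolls=5,3 (sum=8), consumes 2 rolls
Frame 9 starts at roll index 14: rolls=3,4 (sum=7), consumes 2 rolls
Frame 10 starts at roll index 16: 3 remaining rolls

Answer: 0 2 3 5 6 8 10 12 14 16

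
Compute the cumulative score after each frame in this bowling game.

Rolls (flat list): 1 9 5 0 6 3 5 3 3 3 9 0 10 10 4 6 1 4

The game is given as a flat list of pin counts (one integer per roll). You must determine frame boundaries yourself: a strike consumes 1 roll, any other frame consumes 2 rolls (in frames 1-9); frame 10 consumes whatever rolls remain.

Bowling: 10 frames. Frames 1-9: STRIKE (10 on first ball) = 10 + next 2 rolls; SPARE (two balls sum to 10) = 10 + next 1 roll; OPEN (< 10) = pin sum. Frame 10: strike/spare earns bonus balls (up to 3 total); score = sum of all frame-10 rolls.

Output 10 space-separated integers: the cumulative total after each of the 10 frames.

Answer: 15 20 29 37 43 52 76 96 107 112

Derivation:
Frame 1: SPARE (1+9=10). 10 + next roll (5) = 15. Cumulative: 15
Frame 2: OPEN (5+0=5). Cumulative: 20
Frame 3: OPEN (6+3=9). Cumulative: 29
Frame 4: OPEN (5+3=8). Cumulative: 37
Frame 5: OPEN (3+3=6). Cumulative: 43
Frame 6: OPEN (9+0=9). Cumulative: 52
Frame 7: STRIKE. 10 + next two rolls (10+4) = 24. Cumulative: 76
Frame 8: STRIKE. 10 + next two rolls (4+6) = 20. Cumulative: 96
Frame 9: SPARE (4+6=10). 10 + next roll (1) = 11. Cumulative: 107
Frame 10: OPEN. Sum of all frame-10 rolls (1+4) = 5. Cumulative: 112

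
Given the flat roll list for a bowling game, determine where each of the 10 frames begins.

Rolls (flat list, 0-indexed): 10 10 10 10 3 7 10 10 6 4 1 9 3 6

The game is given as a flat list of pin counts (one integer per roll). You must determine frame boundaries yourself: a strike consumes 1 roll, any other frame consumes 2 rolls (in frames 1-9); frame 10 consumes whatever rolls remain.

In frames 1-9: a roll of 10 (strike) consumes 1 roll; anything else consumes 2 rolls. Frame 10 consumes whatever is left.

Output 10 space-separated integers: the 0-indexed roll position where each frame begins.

Frame 1 starts at roll index 0: roll=10 (strike), consumes 1 roll
Frame 2 starts at roll index 1: roll=10 (strike), consumes 1 roll
Frame 3 starts at roll index 2: roll=10 (strike), consumes 1 roll
Frame 4 starts at roll index 3: roll=10 (strike), consumes 1 roll
Frame 5 starts at roll index 4: rolls=3,7 (sum=10), consumes 2 rolls
Frame 6 starts at roll index 6: roll=10 (strike), consumes 1 roll
Frame 7 starts at roll index 7: roll=10 (strike), consumes 1 roll
Frame 8 starts at roll index 8: rolls=6,4 (sum=10), consumes 2 rolls
Frame 9 starts at roll index 10: rolls=1,9 (sum=10), consumes 2 rolls
Frame 10 starts at roll index 12: 2 remaining rolls

Answer: 0 1 2 3 4 6 7 8 10 12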